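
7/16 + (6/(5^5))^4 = 667572021505111/1525878906250000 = 0.44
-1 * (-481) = 481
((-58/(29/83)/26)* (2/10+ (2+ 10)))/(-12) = 5063/780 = 6.49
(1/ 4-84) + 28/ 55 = -18313/ 220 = -83.24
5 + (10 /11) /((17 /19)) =1125 /187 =6.02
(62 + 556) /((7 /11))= 6798 /7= 971.14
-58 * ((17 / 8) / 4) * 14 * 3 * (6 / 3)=-10353 / 4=-2588.25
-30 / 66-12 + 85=798 / 11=72.55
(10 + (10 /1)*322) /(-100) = -323 /10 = -32.30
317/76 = 4.17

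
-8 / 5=-1.60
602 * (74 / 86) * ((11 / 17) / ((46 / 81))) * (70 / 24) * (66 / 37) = 2401245 / 782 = 3070.65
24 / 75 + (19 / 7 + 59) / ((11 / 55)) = 308.89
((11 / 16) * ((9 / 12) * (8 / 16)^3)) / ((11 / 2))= 3 / 256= 0.01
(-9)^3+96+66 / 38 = -11994 / 19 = -631.26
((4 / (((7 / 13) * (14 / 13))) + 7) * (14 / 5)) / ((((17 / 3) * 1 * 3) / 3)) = 4086 / 595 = 6.87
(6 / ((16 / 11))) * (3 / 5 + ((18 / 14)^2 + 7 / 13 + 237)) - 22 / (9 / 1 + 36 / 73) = 28287269 / 28665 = 986.82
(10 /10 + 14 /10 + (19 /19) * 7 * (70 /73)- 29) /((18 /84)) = -92.81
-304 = -304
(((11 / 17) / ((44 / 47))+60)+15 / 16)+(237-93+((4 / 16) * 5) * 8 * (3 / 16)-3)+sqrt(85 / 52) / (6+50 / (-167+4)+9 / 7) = 1141 * sqrt(1105) / 207038+55625 / 272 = 204.69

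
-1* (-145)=145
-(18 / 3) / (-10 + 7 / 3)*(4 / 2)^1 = 36 / 23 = 1.57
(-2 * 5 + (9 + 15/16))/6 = -1/96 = -0.01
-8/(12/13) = -26/3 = -8.67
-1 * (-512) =512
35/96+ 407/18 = 6617/288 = 22.98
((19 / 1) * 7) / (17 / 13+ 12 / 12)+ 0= 1729 / 30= 57.63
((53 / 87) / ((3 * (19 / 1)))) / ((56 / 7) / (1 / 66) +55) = 1 / 54549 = 0.00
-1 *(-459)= 459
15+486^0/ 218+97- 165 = -11553/ 218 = -53.00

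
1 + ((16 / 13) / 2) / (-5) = 57 / 65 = 0.88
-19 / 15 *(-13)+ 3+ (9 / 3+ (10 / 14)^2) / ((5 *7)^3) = 122691616 / 6302625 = 19.47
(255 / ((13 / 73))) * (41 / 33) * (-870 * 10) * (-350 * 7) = 5422642575000 / 143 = 37920577447.55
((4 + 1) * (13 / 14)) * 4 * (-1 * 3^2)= -1170 / 7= -167.14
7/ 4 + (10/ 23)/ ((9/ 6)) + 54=15467/ 276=56.04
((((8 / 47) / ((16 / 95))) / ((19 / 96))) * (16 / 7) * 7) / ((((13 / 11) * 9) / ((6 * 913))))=25710080 / 611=42078.69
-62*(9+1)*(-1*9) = 5580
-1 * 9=-9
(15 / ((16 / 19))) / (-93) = -0.19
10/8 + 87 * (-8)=-2779/4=-694.75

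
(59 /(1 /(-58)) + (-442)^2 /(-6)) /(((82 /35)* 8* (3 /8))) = -1889090 /369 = -5119.49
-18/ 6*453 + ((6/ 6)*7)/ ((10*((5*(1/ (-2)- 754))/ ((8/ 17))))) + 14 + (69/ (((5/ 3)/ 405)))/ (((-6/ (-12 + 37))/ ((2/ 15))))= -6836524556/ 641325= -10660.00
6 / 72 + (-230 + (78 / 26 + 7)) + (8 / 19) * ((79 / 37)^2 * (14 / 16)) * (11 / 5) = -337448461 / 1560660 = -216.22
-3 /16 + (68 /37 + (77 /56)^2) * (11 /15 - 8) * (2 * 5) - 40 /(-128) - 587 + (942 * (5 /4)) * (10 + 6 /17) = 228106161 /20128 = 11332.78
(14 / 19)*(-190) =-140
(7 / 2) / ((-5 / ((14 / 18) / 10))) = -49 / 900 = -0.05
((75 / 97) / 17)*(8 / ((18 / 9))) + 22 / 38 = 23839 / 31331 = 0.76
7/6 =1.17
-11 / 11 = -1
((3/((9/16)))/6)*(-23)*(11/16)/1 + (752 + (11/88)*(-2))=737.69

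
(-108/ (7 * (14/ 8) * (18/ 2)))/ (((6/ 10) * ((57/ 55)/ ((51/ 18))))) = -37400/ 8379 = -4.46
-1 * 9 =-9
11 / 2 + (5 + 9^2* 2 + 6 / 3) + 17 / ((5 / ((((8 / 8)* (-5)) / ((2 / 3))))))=149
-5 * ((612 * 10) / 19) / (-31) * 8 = 244800 / 589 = 415.62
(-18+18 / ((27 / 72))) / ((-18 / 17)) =-85 / 3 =-28.33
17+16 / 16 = 18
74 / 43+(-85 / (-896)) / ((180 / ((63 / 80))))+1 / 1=4793051 / 1761280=2.72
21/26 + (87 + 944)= 26827/26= 1031.81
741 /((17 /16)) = 11856 /17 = 697.41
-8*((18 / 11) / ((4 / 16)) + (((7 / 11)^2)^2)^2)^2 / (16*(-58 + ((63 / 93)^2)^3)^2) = -1563379308003505905959637368995124209 / 242695013434225509127199274010323577538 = -0.01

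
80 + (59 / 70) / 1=5659 / 70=80.84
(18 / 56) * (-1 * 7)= -9 / 4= -2.25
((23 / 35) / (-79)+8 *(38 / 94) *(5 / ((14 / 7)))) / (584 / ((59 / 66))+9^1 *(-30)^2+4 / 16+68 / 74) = 9165273108 / 9934269493645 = 0.00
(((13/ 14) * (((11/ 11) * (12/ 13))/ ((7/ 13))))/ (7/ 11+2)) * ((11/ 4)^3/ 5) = 570999/ 227360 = 2.51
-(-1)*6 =6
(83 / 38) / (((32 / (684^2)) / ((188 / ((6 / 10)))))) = 10006065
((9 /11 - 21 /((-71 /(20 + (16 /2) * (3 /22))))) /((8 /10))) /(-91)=-2505 /25844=-0.10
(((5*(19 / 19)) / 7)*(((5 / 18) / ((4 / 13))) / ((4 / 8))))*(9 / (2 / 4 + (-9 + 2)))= -25 / 14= -1.79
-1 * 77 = -77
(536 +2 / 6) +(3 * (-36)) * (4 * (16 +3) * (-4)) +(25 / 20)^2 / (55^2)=33368.33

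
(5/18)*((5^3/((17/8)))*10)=25000/153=163.40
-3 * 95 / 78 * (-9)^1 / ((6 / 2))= 285 / 26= 10.96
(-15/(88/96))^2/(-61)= -32400/7381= -4.39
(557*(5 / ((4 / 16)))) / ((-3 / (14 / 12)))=-38990 / 9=-4332.22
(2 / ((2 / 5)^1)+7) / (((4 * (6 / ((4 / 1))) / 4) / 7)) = 56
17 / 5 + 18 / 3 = 47 / 5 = 9.40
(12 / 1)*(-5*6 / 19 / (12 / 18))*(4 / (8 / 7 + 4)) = -420 / 19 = -22.11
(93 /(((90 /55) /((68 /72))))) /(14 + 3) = 341 /108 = 3.16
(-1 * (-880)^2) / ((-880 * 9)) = 880 / 9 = 97.78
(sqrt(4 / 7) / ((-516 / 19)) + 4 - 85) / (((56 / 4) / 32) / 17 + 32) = -22032 / 8711 - 2584 * sqrt(7) / 7866033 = -2.53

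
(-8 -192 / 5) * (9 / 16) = -261 / 10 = -26.10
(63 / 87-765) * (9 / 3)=-2292.83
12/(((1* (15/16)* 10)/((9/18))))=16/25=0.64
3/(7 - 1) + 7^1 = 15/2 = 7.50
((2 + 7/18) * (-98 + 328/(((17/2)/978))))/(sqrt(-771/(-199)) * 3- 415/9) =-1136195593405/573082172- 371463111 * sqrt(153429)/573082172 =-2236.50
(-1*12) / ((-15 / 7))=28 / 5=5.60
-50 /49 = -1.02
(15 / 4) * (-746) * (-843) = 4716585 / 2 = 2358292.50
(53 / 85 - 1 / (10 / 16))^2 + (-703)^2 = 3570666914 / 7225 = 494209.95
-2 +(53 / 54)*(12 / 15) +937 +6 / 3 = 126601 / 135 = 937.79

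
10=10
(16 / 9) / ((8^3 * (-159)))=-1 / 45792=-0.00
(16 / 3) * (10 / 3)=160 / 9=17.78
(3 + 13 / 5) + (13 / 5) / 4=25 / 4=6.25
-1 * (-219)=219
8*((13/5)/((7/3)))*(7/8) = 7.80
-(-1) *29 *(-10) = -290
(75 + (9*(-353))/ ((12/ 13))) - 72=-13755/ 4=-3438.75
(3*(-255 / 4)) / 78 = -255 / 104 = -2.45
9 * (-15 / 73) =-1.85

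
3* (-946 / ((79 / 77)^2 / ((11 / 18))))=-30848587 / 18723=-1647.63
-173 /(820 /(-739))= 127847 /820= 155.91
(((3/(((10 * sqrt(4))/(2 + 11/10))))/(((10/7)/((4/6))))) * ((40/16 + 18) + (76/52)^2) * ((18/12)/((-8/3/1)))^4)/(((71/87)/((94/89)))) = 44541525197043/69986615296000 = 0.64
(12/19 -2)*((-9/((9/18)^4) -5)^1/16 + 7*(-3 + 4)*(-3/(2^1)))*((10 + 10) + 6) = 704.91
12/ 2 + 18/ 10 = 39/ 5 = 7.80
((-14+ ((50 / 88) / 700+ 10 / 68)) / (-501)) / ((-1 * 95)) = -290119 / 996829680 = -0.00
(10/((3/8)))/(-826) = -40/1239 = -0.03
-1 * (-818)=818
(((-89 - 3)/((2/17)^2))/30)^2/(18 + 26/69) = 1016200007/380400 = 2671.40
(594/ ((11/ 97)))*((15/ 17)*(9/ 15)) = 47142/ 17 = 2773.06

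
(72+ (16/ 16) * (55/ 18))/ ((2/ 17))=22967/ 36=637.97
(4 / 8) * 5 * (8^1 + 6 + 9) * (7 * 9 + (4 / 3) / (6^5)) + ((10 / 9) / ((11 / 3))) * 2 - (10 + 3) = 463192313 / 128304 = 3610.12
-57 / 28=-2.04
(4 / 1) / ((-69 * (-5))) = 4 / 345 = 0.01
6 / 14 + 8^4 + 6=28717 / 7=4102.43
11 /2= 5.50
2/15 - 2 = -28/15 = -1.87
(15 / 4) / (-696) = -5 / 928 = -0.01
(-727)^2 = 528529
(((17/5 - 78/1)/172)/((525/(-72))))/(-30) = -373/188125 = -0.00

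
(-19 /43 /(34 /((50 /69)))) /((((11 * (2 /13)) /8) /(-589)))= 14548300 /554829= 26.22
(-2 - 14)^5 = -1048576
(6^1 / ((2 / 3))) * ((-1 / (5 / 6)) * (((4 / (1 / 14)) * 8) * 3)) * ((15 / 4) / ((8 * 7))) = -972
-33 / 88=-3 / 8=-0.38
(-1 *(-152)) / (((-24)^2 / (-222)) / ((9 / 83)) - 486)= -8436 / 28301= -0.30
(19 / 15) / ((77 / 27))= 171 / 385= 0.44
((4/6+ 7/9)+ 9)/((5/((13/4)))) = 611/90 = 6.79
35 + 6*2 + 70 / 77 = 527 / 11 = 47.91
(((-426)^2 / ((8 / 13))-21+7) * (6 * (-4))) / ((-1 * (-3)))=-2359076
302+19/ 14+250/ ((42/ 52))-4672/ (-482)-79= 5502055/ 10122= 543.57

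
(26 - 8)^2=324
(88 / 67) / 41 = 88 / 2747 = 0.03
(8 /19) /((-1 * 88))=-1 /209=-0.00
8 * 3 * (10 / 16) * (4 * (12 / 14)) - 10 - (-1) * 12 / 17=5014 / 119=42.13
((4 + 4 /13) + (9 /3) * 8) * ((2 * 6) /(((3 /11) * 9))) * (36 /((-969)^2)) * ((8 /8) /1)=64768 /12206493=0.01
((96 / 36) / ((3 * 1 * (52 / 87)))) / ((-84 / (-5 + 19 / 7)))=232 / 5733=0.04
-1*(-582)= 582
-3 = -3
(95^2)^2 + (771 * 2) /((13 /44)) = 1058925973 /13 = 81455844.08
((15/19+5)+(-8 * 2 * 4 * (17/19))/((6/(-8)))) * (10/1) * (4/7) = 187280/399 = 469.37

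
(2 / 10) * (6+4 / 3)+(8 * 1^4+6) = 232 / 15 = 15.47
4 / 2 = 2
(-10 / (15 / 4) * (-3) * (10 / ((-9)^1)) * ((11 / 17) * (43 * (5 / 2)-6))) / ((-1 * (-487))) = -89320 / 74511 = -1.20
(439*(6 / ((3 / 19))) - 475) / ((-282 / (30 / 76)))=-4265 / 188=-22.69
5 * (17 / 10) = 17 / 2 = 8.50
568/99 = 5.74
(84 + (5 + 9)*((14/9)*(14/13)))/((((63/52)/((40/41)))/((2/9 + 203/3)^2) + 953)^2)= 583112741114492825600/4928560217765271997174521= 0.00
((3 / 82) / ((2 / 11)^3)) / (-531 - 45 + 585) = 1331 / 1968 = 0.68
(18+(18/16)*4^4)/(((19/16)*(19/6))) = 29376/361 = 81.37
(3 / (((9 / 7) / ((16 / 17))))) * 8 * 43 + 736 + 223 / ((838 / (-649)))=1318.75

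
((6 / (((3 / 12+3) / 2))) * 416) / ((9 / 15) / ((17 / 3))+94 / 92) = 6005760 / 4409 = 1362.16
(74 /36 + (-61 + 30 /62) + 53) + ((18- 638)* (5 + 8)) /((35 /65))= -58488569 /3906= -14974.03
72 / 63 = 8 / 7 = 1.14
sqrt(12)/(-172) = -sqrt(3)/86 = -0.02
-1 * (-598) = 598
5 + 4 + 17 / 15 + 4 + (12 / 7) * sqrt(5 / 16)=3 * sqrt(5) / 7 + 212 / 15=15.09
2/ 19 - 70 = -1328/ 19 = -69.89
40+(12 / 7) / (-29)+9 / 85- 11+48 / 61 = 31401562 / 1052555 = 29.83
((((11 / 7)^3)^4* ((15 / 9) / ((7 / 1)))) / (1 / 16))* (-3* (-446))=111979124481405280 / 96889010407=1155746.39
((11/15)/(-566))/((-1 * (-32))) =-11/271680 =-0.00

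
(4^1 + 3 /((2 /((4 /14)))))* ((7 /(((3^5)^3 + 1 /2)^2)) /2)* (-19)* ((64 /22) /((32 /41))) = -48298 /9059210443516475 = -0.00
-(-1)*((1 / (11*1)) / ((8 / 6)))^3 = 27 / 85184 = 0.00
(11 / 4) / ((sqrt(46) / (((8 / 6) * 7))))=77 * sqrt(46) / 138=3.78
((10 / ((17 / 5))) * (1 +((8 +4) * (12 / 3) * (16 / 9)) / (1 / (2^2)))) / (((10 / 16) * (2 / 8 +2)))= 328640 / 459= 715.99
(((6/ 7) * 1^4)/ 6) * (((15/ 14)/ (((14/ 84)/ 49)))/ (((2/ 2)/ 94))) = 4230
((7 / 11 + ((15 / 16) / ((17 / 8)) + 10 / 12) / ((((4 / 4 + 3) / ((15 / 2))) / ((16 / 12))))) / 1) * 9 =12867 / 374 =34.40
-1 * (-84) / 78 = 1.08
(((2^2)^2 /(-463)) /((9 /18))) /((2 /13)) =-208 /463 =-0.45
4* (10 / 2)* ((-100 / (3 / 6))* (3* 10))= -120000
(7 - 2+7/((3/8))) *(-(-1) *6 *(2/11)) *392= 111328/11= 10120.73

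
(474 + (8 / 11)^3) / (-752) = -0.63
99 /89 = 1.11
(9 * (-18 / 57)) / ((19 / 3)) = -162 / 361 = -0.45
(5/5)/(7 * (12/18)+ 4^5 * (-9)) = -3/27634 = -0.00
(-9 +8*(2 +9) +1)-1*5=75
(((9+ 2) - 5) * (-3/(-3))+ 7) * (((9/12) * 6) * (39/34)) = 4563/68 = 67.10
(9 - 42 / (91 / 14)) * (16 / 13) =528 / 169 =3.12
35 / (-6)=-35 / 6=-5.83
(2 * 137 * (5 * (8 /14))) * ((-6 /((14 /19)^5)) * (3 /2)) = -15265150335 /470596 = -32437.91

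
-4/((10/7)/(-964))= 13496/5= 2699.20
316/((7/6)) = 1896/7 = 270.86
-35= -35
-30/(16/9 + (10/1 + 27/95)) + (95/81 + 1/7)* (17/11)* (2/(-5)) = -1061474182/321610905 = -3.30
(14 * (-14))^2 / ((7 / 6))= 32928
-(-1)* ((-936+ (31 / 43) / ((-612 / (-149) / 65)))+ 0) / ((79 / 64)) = -389304656 / 519741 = -749.04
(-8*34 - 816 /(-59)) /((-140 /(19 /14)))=5168 /2065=2.50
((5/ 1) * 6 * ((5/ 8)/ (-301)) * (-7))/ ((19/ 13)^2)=12675/ 62092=0.20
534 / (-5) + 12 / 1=-474 / 5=-94.80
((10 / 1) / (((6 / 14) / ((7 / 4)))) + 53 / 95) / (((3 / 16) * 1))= 188744 / 855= 220.75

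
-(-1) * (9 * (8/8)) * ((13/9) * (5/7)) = 65/7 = 9.29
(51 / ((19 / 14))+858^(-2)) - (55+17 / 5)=-1456132297 / 69935580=-20.82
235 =235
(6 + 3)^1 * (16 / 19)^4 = 589824 / 130321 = 4.53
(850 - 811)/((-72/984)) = -533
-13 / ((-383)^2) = -13 / 146689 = -0.00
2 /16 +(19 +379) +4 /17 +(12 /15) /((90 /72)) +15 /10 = 1361701 /3400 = 400.50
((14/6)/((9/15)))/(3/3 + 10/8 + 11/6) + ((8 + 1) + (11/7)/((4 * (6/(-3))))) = 1639/168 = 9.76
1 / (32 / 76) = 19 / 8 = 2.38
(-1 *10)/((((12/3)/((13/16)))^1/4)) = -65/8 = -8.12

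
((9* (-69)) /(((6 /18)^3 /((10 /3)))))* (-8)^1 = 447120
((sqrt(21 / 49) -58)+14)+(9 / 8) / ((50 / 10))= -1751 / 40+sqrt(21) / 7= -43.12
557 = 557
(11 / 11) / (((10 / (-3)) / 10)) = -3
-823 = -823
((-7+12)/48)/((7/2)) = 5/168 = 0.03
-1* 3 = -3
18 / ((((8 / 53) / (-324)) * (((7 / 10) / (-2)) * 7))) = 772740 / 49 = 15770.20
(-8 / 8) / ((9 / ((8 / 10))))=-4 / 45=-0.09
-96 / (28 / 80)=-1920 / 7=-274.29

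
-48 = -48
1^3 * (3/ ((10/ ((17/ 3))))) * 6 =51/ 5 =10.20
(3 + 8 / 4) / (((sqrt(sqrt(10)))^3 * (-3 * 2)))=-10^(1 / 4) / 12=-0.15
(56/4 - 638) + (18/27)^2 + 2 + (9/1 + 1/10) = -55121/90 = -612.46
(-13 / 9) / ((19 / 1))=-13 / 171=-0.08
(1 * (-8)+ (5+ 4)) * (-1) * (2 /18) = -1 /9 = -0.11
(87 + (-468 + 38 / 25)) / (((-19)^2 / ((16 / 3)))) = -151792 / 27075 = -5.61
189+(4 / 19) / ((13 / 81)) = 47007 / 247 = 190.31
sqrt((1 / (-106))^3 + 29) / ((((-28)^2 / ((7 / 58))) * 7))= sqrt(74718022) / 72989056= 0.00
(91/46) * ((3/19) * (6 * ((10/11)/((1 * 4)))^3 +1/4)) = 0.10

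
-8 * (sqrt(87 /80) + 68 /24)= -68 /3 - 2 * sqrt(435) /5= -31.01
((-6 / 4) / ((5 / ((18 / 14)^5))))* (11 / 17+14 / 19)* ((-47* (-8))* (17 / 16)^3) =-1075565902347 / 1634984960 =-657.84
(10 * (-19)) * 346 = -65740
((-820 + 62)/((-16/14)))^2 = 7038409/16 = 439900.56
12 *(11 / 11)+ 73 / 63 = 829 / 63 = 13.16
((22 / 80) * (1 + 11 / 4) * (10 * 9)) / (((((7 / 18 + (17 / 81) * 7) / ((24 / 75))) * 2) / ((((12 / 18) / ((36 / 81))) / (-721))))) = -0.02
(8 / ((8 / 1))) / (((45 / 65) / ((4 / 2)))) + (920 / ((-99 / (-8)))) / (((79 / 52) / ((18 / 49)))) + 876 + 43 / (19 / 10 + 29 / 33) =912.34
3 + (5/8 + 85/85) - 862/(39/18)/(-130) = 51953/6760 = 7.69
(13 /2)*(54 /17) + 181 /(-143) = 47116 /2431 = 19.38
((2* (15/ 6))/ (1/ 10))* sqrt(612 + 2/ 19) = 50* sqrt(220970)/ 19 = 1237.04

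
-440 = -440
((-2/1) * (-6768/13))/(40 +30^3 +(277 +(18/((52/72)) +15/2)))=27072/711085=0.04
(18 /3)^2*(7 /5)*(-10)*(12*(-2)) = 12096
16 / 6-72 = -208 / 3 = -69.33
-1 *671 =-671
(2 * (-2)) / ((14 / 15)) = -4.29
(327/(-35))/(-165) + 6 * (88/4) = 254209/1925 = 132.06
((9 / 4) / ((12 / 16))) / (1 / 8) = 24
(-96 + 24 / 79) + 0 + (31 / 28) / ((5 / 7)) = -94.15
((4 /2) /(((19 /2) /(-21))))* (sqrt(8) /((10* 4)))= -21* sqrt(2) /95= -0.31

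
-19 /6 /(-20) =19 /120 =0.16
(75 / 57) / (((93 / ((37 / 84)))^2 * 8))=34225 / 9276156288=0.00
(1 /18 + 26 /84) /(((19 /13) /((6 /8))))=299 /1596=0.19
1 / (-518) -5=-2591 / 518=-5.00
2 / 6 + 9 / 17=44 / 51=0.86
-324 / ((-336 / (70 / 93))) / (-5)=-9 / 62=-0.15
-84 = -84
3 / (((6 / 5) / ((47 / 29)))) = 235 / 58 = 4.05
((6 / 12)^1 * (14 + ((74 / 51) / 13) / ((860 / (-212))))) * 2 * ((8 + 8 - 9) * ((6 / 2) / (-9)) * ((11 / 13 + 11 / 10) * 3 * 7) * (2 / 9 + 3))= -358022459102 / 83388825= -4293.41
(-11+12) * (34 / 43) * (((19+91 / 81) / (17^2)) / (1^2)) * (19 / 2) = 30970 / 59211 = 0.52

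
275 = 275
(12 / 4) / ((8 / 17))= 51 / 8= 6.38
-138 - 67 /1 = -205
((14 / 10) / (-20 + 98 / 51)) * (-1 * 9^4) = 2342277 / 4610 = 508.09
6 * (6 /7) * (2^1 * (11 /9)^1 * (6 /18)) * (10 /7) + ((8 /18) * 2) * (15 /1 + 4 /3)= 27128 /1323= 20.50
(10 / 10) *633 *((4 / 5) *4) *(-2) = -20256 / 5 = -4051.20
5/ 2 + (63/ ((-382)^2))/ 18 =729627/ 291848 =2.50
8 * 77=616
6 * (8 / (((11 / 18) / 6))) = 5184 / 11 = 471.27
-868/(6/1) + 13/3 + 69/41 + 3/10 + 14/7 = -167711/1230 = -136.35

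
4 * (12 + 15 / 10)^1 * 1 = 54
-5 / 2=-2.50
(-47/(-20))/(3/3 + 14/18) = 423/320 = 1.32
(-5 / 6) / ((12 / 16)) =-1.11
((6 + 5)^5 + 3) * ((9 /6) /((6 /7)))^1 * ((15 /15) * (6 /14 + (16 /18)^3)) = 464721317 /1458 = 318738.90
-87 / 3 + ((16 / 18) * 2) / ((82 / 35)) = -10421 / 369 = -28.24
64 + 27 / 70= 4507 / 70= 64.39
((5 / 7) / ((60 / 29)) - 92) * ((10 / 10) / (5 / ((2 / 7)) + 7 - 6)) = -7699 / 1554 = -4.95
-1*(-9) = 9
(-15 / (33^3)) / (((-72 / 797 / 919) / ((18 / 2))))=3662215 / 95832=38.21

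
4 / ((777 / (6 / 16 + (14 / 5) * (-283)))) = -31681 / 7770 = -4.08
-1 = -1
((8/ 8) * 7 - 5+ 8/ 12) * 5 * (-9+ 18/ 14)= -720/ 7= -102.86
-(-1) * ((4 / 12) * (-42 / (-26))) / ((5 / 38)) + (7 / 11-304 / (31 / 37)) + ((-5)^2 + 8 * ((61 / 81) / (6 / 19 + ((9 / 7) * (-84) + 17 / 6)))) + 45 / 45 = -2376104596849 / 7153332615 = -332.17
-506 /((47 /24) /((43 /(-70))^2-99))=1467150036 /57575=25482.41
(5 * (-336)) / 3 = -560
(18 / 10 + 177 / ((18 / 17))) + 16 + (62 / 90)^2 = 751037 / 4050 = 185.44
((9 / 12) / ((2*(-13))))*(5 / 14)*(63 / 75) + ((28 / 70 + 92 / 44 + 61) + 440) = 5759837 / 11440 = 503.48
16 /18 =0.89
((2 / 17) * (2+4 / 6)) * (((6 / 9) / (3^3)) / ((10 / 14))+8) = 52064 / 20655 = 2.52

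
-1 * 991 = -991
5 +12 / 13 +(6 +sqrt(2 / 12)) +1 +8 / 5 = sqrt(6) / 6 +944 / 65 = 14.93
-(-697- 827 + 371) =1153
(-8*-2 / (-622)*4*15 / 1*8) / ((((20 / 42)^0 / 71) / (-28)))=7633920 / 311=24546.37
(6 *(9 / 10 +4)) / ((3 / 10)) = 98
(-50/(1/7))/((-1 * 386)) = 175/193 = 0.91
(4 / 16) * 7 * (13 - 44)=-217 / 4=-54.25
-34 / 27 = -1.26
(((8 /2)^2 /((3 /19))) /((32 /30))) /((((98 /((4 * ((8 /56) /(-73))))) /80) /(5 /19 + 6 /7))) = -119200 /175273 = -0.68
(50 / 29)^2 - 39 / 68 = 137201 / 57188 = 2.40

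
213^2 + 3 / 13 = 589800 / 13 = 45369.23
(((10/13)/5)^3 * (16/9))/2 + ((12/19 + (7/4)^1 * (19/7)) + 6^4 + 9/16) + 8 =7874082835/6010992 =1309.95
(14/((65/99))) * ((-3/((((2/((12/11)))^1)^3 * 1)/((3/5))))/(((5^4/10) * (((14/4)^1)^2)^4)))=-17915904/4048228559375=-0.00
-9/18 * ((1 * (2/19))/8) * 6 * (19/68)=-3/272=-0.01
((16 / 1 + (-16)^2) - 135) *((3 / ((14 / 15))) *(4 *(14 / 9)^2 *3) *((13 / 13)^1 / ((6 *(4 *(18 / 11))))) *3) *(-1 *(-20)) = 527450 / 27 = 19535.19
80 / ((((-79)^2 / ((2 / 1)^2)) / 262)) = 83840 / 6241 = 13.43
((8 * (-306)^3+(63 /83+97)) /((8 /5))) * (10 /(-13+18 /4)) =237816611375 /1411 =168544728.12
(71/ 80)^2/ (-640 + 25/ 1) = -5041/ 3936000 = -0.00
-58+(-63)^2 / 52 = 953 / 52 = 18.33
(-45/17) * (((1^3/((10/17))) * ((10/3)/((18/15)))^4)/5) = -78125/1458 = -53.58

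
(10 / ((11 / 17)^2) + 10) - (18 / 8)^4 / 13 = 12850919 / 402688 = 31.91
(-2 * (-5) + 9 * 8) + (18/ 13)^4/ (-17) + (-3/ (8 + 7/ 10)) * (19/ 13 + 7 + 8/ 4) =1100768042/ 14080573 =78.18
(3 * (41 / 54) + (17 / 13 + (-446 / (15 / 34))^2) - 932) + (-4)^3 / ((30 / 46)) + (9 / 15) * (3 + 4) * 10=1021001.66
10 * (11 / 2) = 55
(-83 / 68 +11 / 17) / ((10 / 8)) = -39 / 85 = -0.46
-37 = -37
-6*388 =-2328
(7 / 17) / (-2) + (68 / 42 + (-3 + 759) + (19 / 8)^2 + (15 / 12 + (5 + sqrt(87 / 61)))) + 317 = sqrt(5307) / 61 + 24819869 / 22848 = 1087.50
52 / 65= 4 / 5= 0.80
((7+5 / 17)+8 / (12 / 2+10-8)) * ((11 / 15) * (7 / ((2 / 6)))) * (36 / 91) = 55836 / 1105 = 50.53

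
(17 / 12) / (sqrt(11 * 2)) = 17 * sqrt(22) / 264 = 0.30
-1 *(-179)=179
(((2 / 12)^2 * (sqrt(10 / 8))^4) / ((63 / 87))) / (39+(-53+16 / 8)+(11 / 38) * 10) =-13775 / 2092608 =-0.01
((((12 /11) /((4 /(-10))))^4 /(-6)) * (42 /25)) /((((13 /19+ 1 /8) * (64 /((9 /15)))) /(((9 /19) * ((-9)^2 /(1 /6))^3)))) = -5857797793680 /600281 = -9758426.13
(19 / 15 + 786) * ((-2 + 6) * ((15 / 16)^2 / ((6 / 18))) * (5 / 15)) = 177135 / 64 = 2767.73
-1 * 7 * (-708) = 4956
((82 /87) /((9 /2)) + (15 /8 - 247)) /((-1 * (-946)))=-1534151 /5925744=-0.26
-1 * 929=-929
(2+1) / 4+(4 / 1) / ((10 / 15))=6.75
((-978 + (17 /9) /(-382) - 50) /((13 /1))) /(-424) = 3534281 /18950256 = 0.19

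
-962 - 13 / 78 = -5773 / 6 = -962.17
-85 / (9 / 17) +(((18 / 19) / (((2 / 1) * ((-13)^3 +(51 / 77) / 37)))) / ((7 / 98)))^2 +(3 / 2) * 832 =34604672038036236028 / 31822013459984049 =1087.44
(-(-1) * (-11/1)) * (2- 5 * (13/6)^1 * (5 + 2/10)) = 1793/3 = 597.67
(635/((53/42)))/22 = 13335/583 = 22.87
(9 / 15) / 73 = 3 / 365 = 0.01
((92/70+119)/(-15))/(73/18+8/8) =-25266/15925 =-1.59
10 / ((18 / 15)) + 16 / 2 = 49 / 3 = 16.33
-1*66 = -66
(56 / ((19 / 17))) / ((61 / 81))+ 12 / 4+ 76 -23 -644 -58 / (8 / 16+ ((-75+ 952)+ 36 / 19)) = -20199120896 / 38730303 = -521.53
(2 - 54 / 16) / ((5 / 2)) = -11 / 20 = -0.55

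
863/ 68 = 12.69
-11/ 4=-2.75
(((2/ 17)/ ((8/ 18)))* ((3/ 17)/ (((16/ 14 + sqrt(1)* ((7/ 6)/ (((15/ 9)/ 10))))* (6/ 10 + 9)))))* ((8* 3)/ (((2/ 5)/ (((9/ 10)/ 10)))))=567/ 175712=0.00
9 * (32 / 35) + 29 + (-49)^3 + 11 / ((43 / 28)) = -117604.61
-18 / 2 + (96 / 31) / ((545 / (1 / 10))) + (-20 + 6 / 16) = -19344391 / 675800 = -28.62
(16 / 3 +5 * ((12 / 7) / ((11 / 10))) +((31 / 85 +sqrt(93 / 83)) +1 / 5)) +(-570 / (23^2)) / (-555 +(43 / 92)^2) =sqrt(7719) / 83 +1262413001368 / 92199500085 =14.75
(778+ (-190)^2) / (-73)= -36878 / 73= -505.18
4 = 4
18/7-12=-66/7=-9.43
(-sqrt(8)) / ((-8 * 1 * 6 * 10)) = sqrt(2) / 240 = 0.01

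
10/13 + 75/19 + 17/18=25169/4446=5.66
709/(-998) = -709/998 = -0.71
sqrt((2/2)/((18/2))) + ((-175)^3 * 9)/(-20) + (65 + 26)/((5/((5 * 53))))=28998505/12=2416542.08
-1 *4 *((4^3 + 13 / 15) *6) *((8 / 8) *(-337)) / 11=2623208 / 55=47694.69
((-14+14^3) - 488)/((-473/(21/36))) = -7847/2838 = -2.76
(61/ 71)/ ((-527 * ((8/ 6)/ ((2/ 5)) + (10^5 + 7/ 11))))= -2013/ 123481001627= -0.00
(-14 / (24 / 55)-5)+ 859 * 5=51095 / 12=4257.92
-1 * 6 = -6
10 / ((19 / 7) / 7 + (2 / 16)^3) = 250880 / 9777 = 25.66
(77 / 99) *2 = 14 / 9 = 1.56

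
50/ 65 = 10/ 13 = 0.77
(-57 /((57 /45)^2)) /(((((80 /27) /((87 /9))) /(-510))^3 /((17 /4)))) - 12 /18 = 695506496997.06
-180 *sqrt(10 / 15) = -60 *sqrt(6) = -146.97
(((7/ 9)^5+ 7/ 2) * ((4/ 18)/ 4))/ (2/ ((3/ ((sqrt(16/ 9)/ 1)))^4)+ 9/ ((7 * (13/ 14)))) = 12389/ 86184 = 0.14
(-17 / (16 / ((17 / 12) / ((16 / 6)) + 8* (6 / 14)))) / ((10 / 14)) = -15079 / 2560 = -5.89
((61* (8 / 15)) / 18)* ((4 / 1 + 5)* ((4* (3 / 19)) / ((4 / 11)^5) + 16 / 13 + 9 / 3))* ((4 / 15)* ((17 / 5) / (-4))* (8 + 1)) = -6790803833 / 1976000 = -3436.64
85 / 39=2.18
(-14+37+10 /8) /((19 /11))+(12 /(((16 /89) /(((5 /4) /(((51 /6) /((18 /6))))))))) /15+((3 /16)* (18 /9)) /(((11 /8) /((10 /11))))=5080991 /312664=16.25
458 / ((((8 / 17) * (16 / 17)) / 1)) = 66181 / 64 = 1034.08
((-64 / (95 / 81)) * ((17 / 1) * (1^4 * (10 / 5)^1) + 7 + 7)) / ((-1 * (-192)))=-13.64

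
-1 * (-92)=92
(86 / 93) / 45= 86 / 4185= 0.02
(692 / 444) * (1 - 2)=-173 / 111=-1.56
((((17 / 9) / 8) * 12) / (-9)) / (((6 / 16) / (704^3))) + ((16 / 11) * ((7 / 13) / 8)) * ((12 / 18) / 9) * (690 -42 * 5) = -3392836428416 / 11583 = -292915171.24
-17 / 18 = -0.94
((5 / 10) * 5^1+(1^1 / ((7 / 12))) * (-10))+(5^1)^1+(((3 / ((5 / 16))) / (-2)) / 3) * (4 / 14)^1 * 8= -133 / 10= -13.30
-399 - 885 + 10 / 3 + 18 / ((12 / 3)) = -7657 / 6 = -1276.17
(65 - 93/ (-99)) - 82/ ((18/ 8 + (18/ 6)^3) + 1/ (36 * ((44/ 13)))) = 96560416/ 1529385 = 63.14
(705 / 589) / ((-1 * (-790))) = 141 / 93062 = 0.00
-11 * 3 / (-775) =33 / 775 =0.04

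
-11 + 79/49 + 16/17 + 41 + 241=227870/833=273.55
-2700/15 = -180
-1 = -1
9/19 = 0.47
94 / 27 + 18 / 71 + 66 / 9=21218 / 1917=11.07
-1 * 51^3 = -132651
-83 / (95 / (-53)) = 4399 / 95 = 46.31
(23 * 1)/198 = 23/198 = 0.12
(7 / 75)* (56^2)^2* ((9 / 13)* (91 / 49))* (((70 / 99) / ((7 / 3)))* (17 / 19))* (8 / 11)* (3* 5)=8024948736 / 2299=3490625.81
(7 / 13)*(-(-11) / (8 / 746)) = 28721 / 52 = 552.33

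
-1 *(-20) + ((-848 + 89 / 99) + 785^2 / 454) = 23831393 / 44946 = 530.22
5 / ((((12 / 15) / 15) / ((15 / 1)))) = 5625 / 4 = 1406.25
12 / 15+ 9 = 49 / 5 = 9.80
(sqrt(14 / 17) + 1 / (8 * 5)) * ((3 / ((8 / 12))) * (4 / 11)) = 9 / 220 + 18 * sqrt(238) / 187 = 1.53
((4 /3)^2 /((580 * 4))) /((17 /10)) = 2 /4437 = 0.00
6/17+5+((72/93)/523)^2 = 23920394371/4468643273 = 5.35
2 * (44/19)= 88/19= 4.63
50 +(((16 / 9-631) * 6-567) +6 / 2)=-12868 / 3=-4289.33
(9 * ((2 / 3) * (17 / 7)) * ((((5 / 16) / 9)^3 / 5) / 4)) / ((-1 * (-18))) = 425 / 250822656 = 0.00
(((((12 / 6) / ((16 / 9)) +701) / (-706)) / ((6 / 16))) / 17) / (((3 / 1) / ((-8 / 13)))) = 22468 / 702117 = 0.03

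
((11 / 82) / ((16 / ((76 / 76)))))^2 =121 / 1721344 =0.00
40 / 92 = 0.43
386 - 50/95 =7324/19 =385.47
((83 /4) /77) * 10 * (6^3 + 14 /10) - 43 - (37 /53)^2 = 542.36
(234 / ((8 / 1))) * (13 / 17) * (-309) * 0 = 0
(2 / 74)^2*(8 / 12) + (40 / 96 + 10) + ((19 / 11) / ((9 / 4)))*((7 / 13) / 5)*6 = 42728853 / 3915340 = 10.91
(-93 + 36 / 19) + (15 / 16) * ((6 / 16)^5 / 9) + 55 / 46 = -20599360679 / 229113856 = -89.91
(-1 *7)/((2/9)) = -63/2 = -31.50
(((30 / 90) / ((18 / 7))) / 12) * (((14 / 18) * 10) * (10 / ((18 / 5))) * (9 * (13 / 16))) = 79625 / 46656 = 1.71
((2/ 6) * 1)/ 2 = 1/ 6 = 0.17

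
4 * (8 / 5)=32 / 5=6.40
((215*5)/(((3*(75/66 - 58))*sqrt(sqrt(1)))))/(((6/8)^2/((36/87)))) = -1513600/326511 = -4.64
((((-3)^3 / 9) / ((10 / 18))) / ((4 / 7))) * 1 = -189 / 20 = -9.45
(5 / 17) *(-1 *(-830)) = 4150 / 17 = 244.12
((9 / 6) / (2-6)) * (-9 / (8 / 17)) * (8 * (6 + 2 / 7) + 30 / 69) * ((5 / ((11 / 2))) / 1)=9370485 / 28336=330.69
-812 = -812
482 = 482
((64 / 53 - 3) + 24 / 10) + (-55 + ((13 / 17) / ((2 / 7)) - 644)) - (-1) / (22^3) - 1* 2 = -33468900899 / 47969240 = -697.72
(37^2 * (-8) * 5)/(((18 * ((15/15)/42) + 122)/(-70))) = 26832400/857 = 31309.68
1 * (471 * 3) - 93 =1320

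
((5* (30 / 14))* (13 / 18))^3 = 34328125 / 74088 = 463.34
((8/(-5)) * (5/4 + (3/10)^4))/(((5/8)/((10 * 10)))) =-201296/625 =-322.07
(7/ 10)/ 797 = 7/ 7970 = 0.00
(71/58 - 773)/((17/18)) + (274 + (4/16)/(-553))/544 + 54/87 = -28477301301/34896512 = -816.05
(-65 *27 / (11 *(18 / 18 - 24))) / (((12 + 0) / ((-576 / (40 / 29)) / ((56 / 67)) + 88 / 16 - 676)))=-9583353 / 14168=-676.41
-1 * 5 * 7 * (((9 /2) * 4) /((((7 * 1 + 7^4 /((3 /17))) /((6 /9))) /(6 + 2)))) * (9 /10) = -648 /2917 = -0.22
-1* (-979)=979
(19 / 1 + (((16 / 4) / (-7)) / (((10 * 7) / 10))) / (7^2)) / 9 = 15205 / 7203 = 2.11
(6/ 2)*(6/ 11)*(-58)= -1044/ 11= -94.91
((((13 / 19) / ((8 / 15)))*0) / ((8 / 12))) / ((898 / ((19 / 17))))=0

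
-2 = -2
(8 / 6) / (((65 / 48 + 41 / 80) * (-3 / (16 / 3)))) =-80 / 63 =-1.27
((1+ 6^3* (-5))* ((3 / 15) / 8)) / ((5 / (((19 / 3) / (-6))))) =20501 / 3600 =5.69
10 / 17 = 0.59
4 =4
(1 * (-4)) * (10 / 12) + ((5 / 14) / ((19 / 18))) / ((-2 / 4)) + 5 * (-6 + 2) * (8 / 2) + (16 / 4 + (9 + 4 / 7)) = -4015 / 57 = -70.44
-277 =-277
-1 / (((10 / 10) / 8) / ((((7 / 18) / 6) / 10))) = -7 / 135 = -0.05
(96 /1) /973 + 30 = 29286 /973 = 30.10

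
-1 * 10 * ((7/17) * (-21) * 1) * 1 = 1470/17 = 86.47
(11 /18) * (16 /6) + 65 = 1799 /27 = 66.63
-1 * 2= -2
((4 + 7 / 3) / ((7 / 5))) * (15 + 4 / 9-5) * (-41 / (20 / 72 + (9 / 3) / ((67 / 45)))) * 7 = -9812284 / 1659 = -5914.58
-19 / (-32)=19 / 32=0.59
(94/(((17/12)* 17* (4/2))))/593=564/171377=0.00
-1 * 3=-3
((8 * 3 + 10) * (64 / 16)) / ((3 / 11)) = 1496 / 3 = 498.67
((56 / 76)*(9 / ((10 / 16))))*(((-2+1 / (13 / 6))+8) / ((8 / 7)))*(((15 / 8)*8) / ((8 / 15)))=416745 / 247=1687.23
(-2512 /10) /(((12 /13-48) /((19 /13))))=5966 /765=7.80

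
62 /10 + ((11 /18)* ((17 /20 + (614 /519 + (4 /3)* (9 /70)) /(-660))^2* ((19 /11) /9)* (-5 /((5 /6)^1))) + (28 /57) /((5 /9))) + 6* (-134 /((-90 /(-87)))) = -56822103969803095081 /73735400006730000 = -770.62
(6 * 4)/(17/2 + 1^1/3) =144/53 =2.72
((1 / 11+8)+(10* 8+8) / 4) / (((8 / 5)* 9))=1655 / 792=2.09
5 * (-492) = -2460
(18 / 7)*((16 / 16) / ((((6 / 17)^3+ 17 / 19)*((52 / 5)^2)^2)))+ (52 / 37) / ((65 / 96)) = 6889372258479 / 3318724223360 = 2.08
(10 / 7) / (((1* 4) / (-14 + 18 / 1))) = 10 / 7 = 1.43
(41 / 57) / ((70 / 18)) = 123 / 665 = 0.18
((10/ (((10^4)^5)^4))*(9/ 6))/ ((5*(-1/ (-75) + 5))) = 9/ 1504000000000000000000000000000000000000000000000000000000000000000000000000000000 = 0.00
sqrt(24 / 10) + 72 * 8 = 2 * sqrt(15) / 5 + 576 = 577.55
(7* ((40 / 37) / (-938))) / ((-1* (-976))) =-5 / 604876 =-0.00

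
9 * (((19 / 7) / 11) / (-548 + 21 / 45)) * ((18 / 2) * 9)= -207765 / 632401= -0.33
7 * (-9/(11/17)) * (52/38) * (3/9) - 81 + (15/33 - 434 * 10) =-933176/209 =-4464.96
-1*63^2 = -3969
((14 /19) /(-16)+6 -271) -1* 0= -40287 /152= -265.05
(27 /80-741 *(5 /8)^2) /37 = -92517 /11840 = -7.81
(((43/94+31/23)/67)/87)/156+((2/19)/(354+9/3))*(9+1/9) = 35850606497/13335096424104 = 0.00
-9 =-9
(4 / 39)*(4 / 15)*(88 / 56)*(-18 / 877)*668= -0.59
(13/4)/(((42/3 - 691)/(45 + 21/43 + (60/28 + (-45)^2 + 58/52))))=-16229141/1630216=-9.96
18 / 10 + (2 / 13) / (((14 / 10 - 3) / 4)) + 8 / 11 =1532 / 715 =2.14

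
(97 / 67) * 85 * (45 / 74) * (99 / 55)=667845 / 4958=134.70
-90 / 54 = -5 / 3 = -1.67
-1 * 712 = -712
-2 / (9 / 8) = -16 / 9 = -1.78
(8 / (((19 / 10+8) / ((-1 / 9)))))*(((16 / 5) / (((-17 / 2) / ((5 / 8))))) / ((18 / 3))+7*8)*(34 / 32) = -14270 / 2673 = -5.34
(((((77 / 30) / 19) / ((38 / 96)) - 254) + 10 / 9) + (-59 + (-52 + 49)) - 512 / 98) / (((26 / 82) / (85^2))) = -15080233793530 / 2069613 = -7286499.36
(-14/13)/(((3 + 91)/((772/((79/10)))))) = -54040/48269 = -1.12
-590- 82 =-672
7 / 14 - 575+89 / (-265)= -304663 / 530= -574.84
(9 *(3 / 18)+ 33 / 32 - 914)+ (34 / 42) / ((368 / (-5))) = -14087831 / 15456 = -911.48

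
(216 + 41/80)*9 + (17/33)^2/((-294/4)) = 24955132547/12806640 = 1948.61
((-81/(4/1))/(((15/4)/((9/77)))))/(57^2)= -27/138985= -0.00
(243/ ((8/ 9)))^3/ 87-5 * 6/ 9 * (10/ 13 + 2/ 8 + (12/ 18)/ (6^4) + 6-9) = 33045184603477/ 140714496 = 234838.52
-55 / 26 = -2.12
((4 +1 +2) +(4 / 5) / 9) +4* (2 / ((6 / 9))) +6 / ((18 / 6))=949 / 45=21.09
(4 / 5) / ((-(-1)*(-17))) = -4 / 85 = -0.05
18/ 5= 3.60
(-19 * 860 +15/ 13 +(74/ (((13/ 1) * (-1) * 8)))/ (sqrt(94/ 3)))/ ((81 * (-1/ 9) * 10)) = 37 * sqrt(282)/ 439920 +42481/ 234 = 181.54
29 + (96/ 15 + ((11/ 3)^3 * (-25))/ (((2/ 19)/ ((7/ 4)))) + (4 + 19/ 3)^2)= -20346.60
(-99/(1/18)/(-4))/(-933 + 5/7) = -6237/13052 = -0.48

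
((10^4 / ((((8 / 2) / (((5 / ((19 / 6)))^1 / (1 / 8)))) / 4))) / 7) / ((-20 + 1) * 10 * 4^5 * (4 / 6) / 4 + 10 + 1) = -7200000 / 12933851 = -0.56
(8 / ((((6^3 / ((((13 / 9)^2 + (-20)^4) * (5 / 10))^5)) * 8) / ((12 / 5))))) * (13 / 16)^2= 61793106428138132768562176705900322481 / 2570736403169280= 24037122729486290560345.22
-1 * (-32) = 32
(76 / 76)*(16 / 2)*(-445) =-3560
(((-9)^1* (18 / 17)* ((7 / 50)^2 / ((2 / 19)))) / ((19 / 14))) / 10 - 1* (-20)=4222217 / 212500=19.87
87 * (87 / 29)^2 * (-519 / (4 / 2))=-406377 / 2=-203188.50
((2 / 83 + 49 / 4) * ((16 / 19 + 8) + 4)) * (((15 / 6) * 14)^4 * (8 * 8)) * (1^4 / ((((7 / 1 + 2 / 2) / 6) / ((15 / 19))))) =268572858750000 / 29963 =8963483588.09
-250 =-250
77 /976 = 0.08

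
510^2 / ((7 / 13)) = 3381300 / 7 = 483042.86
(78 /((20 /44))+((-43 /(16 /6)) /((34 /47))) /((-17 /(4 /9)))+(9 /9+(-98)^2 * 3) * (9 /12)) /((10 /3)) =188849357 /28900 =6534.58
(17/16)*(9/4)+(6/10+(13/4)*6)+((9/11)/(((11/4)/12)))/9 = 886197/38720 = 22.89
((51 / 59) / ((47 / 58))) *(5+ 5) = 29580 / 2773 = 10.67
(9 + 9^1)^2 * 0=0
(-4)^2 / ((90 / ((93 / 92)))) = 62 / 345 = 0.18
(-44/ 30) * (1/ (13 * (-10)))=11/ 975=0.01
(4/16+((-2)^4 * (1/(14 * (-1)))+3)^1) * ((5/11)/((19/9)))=2655/5852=0.45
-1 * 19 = -19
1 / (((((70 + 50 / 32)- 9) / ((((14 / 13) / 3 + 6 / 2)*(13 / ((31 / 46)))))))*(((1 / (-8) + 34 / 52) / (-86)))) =-66334208 / 393855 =-168.42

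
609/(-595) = -87/85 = -1.02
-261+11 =-250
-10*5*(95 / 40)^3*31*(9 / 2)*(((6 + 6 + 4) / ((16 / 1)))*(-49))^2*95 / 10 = -2182482528975 / 1024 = -2131330594.70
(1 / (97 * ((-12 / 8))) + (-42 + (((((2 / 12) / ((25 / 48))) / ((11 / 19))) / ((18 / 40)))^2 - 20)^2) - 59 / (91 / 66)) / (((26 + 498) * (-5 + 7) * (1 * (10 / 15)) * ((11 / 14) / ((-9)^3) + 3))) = 68133102507410621 / 555186822889627500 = 0.12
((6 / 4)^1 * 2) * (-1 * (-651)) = 1953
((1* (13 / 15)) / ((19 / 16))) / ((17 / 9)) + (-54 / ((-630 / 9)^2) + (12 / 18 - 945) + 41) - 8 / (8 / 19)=-2188774333 / 2374050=-921.96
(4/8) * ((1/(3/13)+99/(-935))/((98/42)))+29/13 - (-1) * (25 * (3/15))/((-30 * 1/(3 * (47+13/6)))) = -284383/13260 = -21.45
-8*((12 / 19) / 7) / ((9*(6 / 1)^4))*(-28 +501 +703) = -112 / 1539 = -0.07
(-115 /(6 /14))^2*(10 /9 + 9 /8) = 104332025 /648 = 161006.21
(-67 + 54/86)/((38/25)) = -35675/817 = -43.67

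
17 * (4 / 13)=68 / 13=5.23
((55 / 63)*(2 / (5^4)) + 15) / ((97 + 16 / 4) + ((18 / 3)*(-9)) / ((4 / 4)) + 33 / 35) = 118147 / 377550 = 0.31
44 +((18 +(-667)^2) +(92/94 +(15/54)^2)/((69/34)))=233762400409/525366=444951.52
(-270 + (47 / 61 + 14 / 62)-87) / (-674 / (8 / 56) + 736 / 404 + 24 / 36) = 203980509 / 2701860800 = 0.08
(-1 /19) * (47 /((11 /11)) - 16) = -31 /19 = -1.63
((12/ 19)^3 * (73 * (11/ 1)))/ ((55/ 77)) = 283.22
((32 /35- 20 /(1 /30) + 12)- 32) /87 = -21668 /3045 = -7.12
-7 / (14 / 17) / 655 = -17 / 1310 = -0.01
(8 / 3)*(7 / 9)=2.07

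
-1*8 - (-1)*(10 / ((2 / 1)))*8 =32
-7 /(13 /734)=-5138 /13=-395.23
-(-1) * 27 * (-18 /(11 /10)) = -441.82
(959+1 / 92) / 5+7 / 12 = 66373 / 345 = 192.39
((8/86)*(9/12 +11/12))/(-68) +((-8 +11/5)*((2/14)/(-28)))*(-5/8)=-71437/3438624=-0.02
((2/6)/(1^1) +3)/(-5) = -2/3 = -0.67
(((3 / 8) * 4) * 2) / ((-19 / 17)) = -51 / 19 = -2.68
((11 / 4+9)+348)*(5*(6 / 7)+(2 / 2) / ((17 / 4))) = 387091 / 238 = 1626.43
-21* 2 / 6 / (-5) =7 / 5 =1.40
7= 7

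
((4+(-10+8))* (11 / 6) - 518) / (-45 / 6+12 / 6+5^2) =-3086 / 117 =-26.38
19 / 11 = 1.73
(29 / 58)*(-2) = -1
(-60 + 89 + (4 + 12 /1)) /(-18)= -5 /2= -2.50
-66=-66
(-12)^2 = 144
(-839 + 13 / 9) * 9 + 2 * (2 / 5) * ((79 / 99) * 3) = -1243454 / 165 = -7536.08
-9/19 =-0.47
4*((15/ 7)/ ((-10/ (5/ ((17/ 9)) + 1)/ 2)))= -744/ 119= -6.25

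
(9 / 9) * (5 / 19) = 5 / 19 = 0.26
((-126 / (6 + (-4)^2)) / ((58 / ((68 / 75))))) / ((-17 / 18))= 756 / 7975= 0.09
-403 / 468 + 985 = 35429 / 36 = 984.14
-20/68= -0.29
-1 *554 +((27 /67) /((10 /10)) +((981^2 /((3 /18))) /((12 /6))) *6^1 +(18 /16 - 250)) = 9284428803 /536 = 17321695.53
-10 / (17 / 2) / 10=-2 / 17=-0.12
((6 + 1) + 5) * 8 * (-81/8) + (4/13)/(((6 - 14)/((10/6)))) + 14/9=-227099/234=-970.51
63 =63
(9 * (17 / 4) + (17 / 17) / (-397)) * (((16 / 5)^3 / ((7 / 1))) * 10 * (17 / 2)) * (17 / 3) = 17974264832 / 208425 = 86238.53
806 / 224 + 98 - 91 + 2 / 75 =89249 / 8400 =10.62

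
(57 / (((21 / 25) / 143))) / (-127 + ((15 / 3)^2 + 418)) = 67925 / 2212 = 30.71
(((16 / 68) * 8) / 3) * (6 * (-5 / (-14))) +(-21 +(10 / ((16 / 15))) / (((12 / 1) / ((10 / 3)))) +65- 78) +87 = 325291 / 5712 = 56.95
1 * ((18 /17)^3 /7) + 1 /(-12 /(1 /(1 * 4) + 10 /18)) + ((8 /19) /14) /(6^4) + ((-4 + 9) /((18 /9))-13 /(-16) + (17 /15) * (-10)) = -3352807979 /423421992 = -7.92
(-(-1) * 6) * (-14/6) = -14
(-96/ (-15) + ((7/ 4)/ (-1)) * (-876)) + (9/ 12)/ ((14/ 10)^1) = 215591/ 140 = 1539.94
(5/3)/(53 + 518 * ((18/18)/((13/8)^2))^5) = 689292459245/23588094998487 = 0.03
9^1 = 9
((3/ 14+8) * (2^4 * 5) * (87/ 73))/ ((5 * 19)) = 80040/ 9709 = 8.24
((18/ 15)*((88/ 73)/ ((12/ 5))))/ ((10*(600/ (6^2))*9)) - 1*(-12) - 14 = -54739/ 27375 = -2.00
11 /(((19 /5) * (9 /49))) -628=-104693 /171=-612.24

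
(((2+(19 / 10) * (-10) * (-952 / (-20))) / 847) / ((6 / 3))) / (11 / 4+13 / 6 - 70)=27072 / 3307535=0.01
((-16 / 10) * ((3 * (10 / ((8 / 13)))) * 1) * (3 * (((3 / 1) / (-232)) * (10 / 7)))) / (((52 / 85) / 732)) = 5172.23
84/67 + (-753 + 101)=-43600/67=-650.75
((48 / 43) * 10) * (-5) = -2400 / 43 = -55.81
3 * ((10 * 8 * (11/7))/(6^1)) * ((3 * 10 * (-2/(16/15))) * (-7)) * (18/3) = 148500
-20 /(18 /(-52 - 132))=1840 /9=204.44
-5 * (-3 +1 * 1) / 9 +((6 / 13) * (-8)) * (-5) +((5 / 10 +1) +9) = 7037 / 234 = 30.07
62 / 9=6.89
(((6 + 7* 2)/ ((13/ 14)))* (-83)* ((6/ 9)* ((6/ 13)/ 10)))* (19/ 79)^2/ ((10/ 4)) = -6711712/ 5273645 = -1.27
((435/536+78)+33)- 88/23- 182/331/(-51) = 22474990541/208108968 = 108.00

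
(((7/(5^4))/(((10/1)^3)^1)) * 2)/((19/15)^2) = 63/4512500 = 0.00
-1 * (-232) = 232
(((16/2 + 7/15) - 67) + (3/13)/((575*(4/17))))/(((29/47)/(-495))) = 8143195137/173420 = 46956.49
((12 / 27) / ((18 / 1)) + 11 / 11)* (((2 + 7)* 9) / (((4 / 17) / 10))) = 7055 / 2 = 3527.50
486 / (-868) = -243 / 434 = -0.56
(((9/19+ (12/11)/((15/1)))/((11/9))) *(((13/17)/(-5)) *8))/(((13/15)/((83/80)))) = -1279611/1954150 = -0.65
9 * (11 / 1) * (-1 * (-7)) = 693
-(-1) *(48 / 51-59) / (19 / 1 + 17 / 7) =-2303 / 850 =-2.71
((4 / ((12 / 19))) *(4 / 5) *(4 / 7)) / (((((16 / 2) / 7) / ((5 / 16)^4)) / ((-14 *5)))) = -83125 / 49152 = -1.69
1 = 1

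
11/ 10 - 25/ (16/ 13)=-1537/ 80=-19.21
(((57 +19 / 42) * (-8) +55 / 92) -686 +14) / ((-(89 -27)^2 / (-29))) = -63368857 / 7426608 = -8.53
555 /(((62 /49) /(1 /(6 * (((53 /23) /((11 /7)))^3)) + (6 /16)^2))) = 350938850785 /4135207552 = 84.87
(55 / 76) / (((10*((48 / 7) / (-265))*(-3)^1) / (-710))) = -661.89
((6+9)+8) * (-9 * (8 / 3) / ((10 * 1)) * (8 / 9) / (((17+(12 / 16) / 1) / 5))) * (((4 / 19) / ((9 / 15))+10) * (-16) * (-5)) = -138956800 / 12141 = -11445.25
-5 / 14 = -0.36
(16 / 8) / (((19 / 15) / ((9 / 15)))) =18 / 19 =0.95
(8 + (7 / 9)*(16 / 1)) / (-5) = -184 / 45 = -4.09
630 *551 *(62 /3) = 7174020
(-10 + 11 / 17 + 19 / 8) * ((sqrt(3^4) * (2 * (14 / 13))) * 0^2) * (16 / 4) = 0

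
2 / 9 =0.22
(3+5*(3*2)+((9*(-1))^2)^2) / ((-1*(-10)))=3297 / 5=659.40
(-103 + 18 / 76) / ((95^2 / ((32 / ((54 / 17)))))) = -0.11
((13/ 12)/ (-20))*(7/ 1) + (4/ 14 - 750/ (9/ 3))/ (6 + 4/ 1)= -25.35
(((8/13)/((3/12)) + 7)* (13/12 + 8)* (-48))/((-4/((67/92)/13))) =898269/15548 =57.77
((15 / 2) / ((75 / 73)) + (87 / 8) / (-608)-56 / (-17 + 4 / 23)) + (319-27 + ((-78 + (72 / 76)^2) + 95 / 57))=40624462373 / 178824960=227.17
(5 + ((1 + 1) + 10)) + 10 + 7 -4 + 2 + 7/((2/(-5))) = 29/2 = 14.50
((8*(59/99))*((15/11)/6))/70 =118/7623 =0.02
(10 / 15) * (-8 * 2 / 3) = -32 / 9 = -3.56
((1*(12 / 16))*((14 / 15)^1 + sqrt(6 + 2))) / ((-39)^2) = 7 / 15210 + sqrt(2) / 1014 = 0.00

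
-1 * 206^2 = -42436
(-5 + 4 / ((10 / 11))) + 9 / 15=0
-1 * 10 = -10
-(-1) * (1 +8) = 9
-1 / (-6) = 1 / 6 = 0.17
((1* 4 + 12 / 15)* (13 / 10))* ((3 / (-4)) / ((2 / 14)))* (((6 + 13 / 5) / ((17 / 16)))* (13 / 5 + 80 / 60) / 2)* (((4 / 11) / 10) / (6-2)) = -2770404 / 584375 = -4.74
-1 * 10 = -10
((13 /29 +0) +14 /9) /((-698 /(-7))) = 3661 /182178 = 0.02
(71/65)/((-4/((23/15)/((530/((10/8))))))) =-1633/1653600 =-0.00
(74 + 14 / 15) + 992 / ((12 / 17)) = 22204 / 15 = 1480.27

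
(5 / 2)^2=6.25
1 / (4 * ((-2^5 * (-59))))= 1 / 7552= 0.00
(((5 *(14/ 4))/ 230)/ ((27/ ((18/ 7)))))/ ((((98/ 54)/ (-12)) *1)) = -54/ 1127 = -0.05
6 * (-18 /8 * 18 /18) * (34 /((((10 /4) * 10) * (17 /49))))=-52.92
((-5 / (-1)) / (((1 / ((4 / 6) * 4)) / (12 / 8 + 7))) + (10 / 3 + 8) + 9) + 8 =425 / 3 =141.67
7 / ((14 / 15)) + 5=25 / 2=12.50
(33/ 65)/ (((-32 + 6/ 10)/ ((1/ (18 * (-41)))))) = 11/ 502086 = 0.00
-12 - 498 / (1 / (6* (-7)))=20904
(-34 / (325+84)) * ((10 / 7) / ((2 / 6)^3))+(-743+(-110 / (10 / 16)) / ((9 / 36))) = -4151941 / 2863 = -1450.21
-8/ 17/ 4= -2/ 17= -0.12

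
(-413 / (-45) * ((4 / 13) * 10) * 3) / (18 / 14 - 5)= -11564 / 507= -22.81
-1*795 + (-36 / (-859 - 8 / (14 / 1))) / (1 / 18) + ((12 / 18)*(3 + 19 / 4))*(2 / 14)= -200530591 / 252714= -793.51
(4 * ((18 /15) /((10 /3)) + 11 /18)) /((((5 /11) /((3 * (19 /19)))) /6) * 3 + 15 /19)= 365332 /81375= 4.49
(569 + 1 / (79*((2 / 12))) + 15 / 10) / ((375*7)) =90151 / 414750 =0.22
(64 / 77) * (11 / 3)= 64 / 21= 3.05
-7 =-7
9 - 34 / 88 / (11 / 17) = 4067 / 484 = 8.40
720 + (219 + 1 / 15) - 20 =13786 / 15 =919.07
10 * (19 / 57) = 10 / 3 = 3.33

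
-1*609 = -609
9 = 9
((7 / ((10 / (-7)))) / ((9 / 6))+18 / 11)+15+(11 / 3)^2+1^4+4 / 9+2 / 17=28.38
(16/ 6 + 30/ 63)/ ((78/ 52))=44/ 21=2.10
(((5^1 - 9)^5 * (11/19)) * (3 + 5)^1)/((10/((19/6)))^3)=-508288/3375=-150.60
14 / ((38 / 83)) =581 / 19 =30.58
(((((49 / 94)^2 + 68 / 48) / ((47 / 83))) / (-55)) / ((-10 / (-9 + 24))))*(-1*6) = -2786061 / 5710265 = -0.49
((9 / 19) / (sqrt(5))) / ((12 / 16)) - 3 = -3+ 12 * sqrt(5) / 95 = -2.72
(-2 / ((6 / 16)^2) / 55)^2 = 16384 / 245025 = 0.07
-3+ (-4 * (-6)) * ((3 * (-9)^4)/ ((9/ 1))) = 52485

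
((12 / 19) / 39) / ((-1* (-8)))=1 / 494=0.00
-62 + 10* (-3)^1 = -92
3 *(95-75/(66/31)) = 3945/22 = 179.32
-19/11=-1.73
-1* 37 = -37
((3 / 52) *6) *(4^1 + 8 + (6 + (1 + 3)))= 7.62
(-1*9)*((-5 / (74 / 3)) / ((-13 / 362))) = -24435 / 481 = -50.80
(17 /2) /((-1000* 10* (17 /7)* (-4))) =7 /80000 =0.00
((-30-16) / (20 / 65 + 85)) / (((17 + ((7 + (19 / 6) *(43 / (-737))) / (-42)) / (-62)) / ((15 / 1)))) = -103288545360 / 217123605397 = -0.48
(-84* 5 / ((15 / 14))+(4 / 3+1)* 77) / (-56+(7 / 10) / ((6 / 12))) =35 / 9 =3.89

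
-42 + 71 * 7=455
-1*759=-759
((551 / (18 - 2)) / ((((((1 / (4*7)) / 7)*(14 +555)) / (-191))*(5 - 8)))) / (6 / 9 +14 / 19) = 538.11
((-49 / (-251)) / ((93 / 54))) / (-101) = -882 / 785881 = -0.00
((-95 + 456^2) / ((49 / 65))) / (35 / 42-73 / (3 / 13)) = -27019330 / 30919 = -873.87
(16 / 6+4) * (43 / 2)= 430 / 3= 143.33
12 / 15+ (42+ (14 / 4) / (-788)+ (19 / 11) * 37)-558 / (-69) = 228853137 / 1993640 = 114.79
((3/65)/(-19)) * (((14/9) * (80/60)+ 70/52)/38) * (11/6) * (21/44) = -16807/87852960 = -0.00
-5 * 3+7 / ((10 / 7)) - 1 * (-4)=-61 / 10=-6.10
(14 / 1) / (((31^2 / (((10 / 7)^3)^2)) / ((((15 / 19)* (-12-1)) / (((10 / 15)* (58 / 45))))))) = -13162500000 / 8899491377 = -1.48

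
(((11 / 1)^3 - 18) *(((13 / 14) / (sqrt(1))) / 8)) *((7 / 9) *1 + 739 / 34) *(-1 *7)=-117588341 / 4896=-24017.23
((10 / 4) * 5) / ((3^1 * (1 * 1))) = 25 / 6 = 4.17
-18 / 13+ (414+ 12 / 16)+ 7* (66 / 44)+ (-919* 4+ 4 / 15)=-2536457 / 780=-3251.87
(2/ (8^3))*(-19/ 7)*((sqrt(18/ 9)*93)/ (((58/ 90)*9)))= -0.24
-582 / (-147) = 194 / 49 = 3.96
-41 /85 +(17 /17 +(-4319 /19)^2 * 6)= 9513433994 /30685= 310035.33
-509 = -509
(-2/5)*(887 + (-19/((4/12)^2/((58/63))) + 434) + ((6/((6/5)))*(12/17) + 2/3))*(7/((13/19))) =-15841934/3315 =-4778.86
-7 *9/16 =-63/16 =-3.94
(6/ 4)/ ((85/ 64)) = 96/ 85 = 1.13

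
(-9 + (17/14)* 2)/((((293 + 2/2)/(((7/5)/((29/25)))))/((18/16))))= -345/11368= -0.03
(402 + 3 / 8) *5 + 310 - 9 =18503 / 8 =2312.88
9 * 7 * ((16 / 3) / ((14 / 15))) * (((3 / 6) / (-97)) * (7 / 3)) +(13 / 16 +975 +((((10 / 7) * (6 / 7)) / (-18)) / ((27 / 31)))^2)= 23751534318301 / 24448595472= 971.49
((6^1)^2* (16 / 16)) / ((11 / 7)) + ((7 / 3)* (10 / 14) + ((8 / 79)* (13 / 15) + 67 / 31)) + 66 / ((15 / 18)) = 14281012 / 134695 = 106.02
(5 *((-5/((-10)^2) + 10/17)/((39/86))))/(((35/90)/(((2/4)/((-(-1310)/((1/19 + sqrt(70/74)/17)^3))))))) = 573626493/148635305135590 + 527781699 *sqrt(1295)/4920610891067690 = 0.00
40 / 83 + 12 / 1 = 1036 / 83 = 12.48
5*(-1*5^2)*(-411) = 51375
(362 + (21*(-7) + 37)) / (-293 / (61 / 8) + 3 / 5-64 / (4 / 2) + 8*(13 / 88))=-422730 / 115151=-3.67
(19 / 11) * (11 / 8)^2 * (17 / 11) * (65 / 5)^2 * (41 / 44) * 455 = 1018320485 / 2816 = 361619.49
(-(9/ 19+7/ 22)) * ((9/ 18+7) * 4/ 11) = -4965/ 2299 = -2.16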